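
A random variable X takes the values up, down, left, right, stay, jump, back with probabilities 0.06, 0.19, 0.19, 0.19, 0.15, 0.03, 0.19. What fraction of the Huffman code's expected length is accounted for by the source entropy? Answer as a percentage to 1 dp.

96.9%

Entropy H = −Σ p log₂ p ≈ 2.6268 bits.
Huffman merges: 3/100+3/50→9/100; 9/100+3/20→6/25; 19/100+19/100→19/50; 19/100+19/100→19/50; 6/25+19/50→31/50; 19/50+31/50→1. L = 271/100 ≈ 2.7100.
Efficiency = H/L = 2.6268/2.7100 = 96.9%.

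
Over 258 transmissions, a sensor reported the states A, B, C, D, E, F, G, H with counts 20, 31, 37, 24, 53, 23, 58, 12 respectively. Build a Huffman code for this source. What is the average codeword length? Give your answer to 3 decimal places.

Probabilities are the counts divided by 258.
Repeatedly combine the two least-probable nodes; the expected code length is the sum of the merged weights.
merge 2/43 + 10/129 → 16/129
merge 23/258 + 4/43 → 47/258
merge 31/258 + 16/129 → 21/86
merge 37/258 + 47/258 → 14/43
merge 53/258 + 29/129 → 37/86
merge 21/86 + 14/43 → 49/86
merge 37/86 + 49/86 → 1
L = 16/129 + 47/258 + 21/86 + 14/43 + 37/86 + 49/86 + 1 = 371/129 ≈ 2.876 bits/symbol.

2.876 bits/symbol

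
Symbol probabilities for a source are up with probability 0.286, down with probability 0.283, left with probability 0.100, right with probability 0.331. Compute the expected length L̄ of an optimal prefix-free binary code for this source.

2 bits/symbol

Repeatedly combine the two least-probable nodes; the expected code length is the sum of the merged weights.
merge 1/10 + 283/1000 → 383/1000
merge 143/500 + 331/1000 → 617/1000
merge 383/1000 + 617/1000 → 1
L = 383/1000 + 617/1000 + 1 = 2 bits/symbol.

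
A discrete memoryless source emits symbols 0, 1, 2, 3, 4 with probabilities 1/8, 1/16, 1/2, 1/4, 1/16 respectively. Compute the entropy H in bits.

Each probability is a power of 1/2, so log₂(1/p) is an integer.
H = Σ p·log₂(1/p) = 1/8·3 + 1/16·4 + 1/2·1 + 1/4·2 + 1/16·4 = 1.875 bits.

1.875 bits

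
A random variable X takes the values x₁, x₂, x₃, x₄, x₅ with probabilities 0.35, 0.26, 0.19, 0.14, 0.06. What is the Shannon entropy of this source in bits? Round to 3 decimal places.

2.131 bits

H = −Σ pᵢ log₂ pᵢ.
−0.35·log₂(0.35) = 0.5301
−0.26·log₂(0.26) = 0.5053
−0.19·log₂(0.19) = 0.4552
−0.14·log₂(0.14) = 0.3971
−0.06·log₂(0.06) = 0.2435
Sum ≈ 2.1313 → 2.131 bits.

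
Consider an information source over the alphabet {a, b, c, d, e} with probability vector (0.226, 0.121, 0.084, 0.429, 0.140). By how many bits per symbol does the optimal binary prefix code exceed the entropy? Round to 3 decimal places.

0.046 bits

Entropy H = −Σ p log₂ p ≈ 2.0747 bits.
Huffman merges: 21/250+121/1000→41/200; 7/50+41/200→69/200; 113/500+69/200→571/1000; 429/1000+571/1000→1. L = 2121/1000 ≈ 2.1210.
L − H = 2.1210 − 2.0747 = 0.046 bits.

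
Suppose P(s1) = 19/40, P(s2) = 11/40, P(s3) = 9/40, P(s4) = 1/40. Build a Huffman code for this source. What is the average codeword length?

1.775 bits/symbol

Repeatedly combine the two least-probable nodes; the expected code length is the sum of the merged weights.
merge 1/40 + 9/40 → 1/4
merge 1/4 + 11/40 → 21/40
merge 19/40 + 21/40 → 1
L = 1/4 + 21/40 + 1 = 71/40 = 1.775 bits/symbol.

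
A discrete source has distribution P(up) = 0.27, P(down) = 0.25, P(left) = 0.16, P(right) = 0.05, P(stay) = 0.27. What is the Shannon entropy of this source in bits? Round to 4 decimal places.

H = −Σ pᵢ log₂ pᵢ.
−0.27·log₂(0.27) = 0.5100
−0.25·log₂(0.25) = 0.5000
−0.16·log₂(0.16) = 0.4230
−0.05·log₂(0.05) = 0.2161
−0.27·log₂(0.27) = 0.5100
Sum ≈ 2.1592 → 2.1592 bits.

2.1592 bits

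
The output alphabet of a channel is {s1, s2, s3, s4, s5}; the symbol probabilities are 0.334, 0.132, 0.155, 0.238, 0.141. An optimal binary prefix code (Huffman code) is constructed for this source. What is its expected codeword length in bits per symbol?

Repeatedly combine the two least-probable nodes; the expected code length is the sum of the merged weights.
merge 33/250 + 141/1000 → 273/1000
merge 31/200 + 119/500 → 393/1000
merge 273/1000 + 167/500 → 607/1000
merge 393/1000 + 607/1000 → 1
L = 273/1000 + 393/1000 + 607/1000 + 1 = 2273/1000 = 2.273 bits/symbol.

2.273 bits/symbol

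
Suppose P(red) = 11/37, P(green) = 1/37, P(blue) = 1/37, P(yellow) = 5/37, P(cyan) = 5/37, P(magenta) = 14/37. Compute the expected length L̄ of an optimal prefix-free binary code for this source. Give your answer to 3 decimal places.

2.189 bits/symbol

Repeatedly combine the two least-probable nodes; the expected code length is the sum of the merged weights.
merge 1/37 + 1/37 → 2/37
merge 2/37 + 5/37 → 7/37
merge 5/37 + 7/37 → 12/37
merge 11/37 + 12/37 → 23/37
merge 14/37 + 23/37 → 1
L = 2/37 + 7/37 + 12/37 + 23/37 + 1 = 81/37 ≈ 2.189 bits/symbol.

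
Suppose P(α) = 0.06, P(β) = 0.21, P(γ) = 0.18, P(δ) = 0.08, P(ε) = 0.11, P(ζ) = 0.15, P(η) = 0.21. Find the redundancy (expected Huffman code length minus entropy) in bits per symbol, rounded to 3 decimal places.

Entropy H = −Σ p log₂ p ≈ 2.6868 bits.
Huffman merges: 3/50+2/25→7/50; 11/100+7/50→1/4; 3/20+9/50→33/100; 21/100+21/100→21/50; 1/4+33/100→29/50; 21/50+29/50→1. L = 68/25 ≈ 2.7200.
L − H = 2.7200 − 2.6868 = 0.033 bits.

0.033 bits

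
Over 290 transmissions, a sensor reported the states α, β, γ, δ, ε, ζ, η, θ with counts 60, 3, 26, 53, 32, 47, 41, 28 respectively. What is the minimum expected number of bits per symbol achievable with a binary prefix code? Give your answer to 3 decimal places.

Probabilities are the counts divided by 290.
Repeatedly combine the two least-probable nodes; the expected code length is the sum of the merged weights.
merge 3/290 + 13/145 → 1/10
merge 14/145 + 1/10 → 57/290
merge 16/145 + 41/290 → 73/290
merge 47/290 + 53/290 → 10/29
merge 57/290 + 6/29 → 117/290
merge 73/290 + 10/29 → 173/290
merge 117/290 + 173/290 → 1
L = 1/10 + 57/290 + 73/290 + 10/29 + 117/290 + 173/290 + 1 = 839/290 ≈ 2.893 bits/symbol.

2.893 bits/symbol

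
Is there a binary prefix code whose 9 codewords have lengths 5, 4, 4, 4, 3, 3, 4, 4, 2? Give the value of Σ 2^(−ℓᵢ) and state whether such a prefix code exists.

0.84375; yes

With common denominator 2^5 = 32: Σ 2^(−ℓᵢ) = 1/32 + 2/32 + 2/32 + 2/32 + 4/32 + 4/32 + 2/32 + 2/32 + 8/32 = 27/32 = 0.84375.
Kraft's inequality requires Σ ≤ 1; here Σ = 0.84375 ≤ 1, so such a prefix code exists.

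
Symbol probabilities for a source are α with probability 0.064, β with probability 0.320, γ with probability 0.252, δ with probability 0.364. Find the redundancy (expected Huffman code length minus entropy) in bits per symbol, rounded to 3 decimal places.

Entropy H = −Σ p log₂ p ≈ 1.8117 bits.
Huffman merges: 8/125+63/250→79/250; 79/250+8/25→159/250; 91/250+159/250→1. L = 244/125 ≈ 1.9520.
L − H = 1.9520 − 1.8117 = 0.140 bits.

0.140 bits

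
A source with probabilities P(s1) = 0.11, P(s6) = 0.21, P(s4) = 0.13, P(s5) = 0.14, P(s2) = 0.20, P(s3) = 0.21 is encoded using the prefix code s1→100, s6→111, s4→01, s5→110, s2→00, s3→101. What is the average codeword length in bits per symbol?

L̄ = Σ pᵢ·ℓᵢ = 0.11·3 + 0.21·3 + 0.13·2 + 0.14·3 + 0.20·2 + 0.21·3 = 2.67 bits/symbol.

2.67 bits/symbol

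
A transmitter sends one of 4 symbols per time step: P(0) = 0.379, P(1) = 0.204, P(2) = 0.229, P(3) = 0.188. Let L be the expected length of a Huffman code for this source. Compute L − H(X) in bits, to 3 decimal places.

Entropy H = −Σ p log₂ p ≈ 1.9386 bits.
Huffman merges: 47/250+51/250→49/125; 229/1000+379/1000→76/125; 49/125+76/125→1. L = 2 ≈ 2.0000.
L − H = 2.0000 − 1.9386 = 0.061 bits.

0.061 bits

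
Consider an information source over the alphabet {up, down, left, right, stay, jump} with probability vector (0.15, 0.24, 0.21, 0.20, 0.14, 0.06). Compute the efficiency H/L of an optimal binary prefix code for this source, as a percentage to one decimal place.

Entropy H = −Σ p log₂ p ≈ 2.4825 bits.
Huffman merges: 3/50+7/50→1/5; 3/20+1/5→7/20; 1/5+21/100→41/100; 6/25+7/20→59/100; 41/100+59/100→1. L = 51/20 ≈ 2.5500.
Efficiency = H/L = 2.4825/2.5500 = 97.4%.

97.4%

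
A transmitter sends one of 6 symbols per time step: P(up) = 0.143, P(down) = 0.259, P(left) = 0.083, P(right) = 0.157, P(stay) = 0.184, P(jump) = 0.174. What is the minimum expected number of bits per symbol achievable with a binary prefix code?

2.557 bits/symbol

Repeatedly combine the two least-probable nodes; the expected code length is the sum of the merged weights.
merge 83/1000 + 143/1000 → 113/500
merge 157/1000 + 87/500 → 331/1000
merge 23/125 + 113/500 → 41/100
merge 259/1000 + 331/1000 → 59/100
merge 41/100 + 59/100 → 1
L = 113/500 + 331/1000 + 41/100 + 59/100 + 1 = 2557/1000 = 2.557 bits/symbol.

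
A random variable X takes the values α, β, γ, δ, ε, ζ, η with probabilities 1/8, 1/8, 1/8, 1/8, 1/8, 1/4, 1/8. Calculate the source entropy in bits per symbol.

Each probability is a power of 1/2, so log₂(1/p) is an integer.
H = Σ p·log₂(1/p) = 1/8·3 + 1/8·3 + 1/8·3 + 1/8·3 + 1/8·3 + 1/4·2 + 1/8·3 = 2.75 bits.

2.75 bits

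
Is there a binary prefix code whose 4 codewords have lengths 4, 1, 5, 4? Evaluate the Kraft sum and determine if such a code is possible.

0.65625; yes

With common denominator 2^5 = 32: Σ 2^(−ℓᵢ) = 2/32 + 16/32 + 1/32 + 2/32 = 21/32 = 0.65625.
Kraft's inequality requires Σ ≤ 1; here Σ = 0.65625 ≤ 1, so such a prefix code exists.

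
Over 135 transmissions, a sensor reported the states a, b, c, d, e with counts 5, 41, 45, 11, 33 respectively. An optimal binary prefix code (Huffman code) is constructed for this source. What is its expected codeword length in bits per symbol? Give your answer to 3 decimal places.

Probabilities are the counts divided by 135.
Repeatedly combine the two least-probable nodes; the expected code length is the sum of the merged weights.
merge 1/27 + 11/135 → 16/135
merge 16/135 + 11/45 → 49/135
merge 41/135 + 1/3 → 86/135
merge 49/135 + 86/135 → 1
L = 16/135 + 49/135 + 86/135 + 1 = 286/135 ≈ 2.119 bits/symbol.

2.119 bits/symbol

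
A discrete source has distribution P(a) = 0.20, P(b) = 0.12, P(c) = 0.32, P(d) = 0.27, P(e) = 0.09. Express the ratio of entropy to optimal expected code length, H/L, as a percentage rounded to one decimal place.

Entropy H = −Σ p log₂ p ≈ 2.1802 bits.
Huffman merges: 9/100+3/25→21/100; 1/5+21/100→41/100; 27/100+8/25→59/100; 41/100+59/100→1. L = 221/100 ≈ 2.2100.
Efficiency = H/L = 2.1802/2.2100 = 98.6%.

98.6%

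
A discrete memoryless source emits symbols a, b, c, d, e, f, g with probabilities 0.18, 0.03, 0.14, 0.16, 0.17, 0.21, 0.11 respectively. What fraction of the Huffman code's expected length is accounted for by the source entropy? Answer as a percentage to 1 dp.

97.3%

Entropy H = −Σ p log₂ p ≈ 2.6749 bits.
Huffman merges: 3/100+11/100→7/50; 7/50+7/50→7/25; 4/25+17/100→33/100; 9/50+21/100→39/100; 7/25+33/100→61/100; 39/100+61/100→1. L = 11/4 ≈ 2.7500.
Efficiency = H/L = 2.6749/2.7500 = 97.3%.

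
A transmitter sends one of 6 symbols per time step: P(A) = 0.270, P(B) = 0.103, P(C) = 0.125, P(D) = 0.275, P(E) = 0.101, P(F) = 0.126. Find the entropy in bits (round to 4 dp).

2.4456 bits

H = −Σ pᵢ log₂ pᵢ.
−0.270·log₂(0.270) = 0.5100
−0.103·log₂(0.103) = 0.3378
−0.125·log₂(0.125) = 0.3750
−0.275·log₂(0.275) = 0.5122
−0.101·log₂(0.101) = 0.3341
−0.126·log₂(0.126) = 0.3766
Sum ≈ 2.4456 → 2.4456 bits.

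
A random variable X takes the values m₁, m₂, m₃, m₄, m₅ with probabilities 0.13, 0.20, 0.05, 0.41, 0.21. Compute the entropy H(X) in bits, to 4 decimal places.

2.0633 bits

H = −Σ pᵢ log₂ pᵢ.
−0.13·log₂(0.13) = 0.3826
−0.20·log₂(0.20) = 0.4644
−0.05·log₂(0.05) = 0.2161
−0.41·log₂(0.41) = 0.5274
−0.21·log₂(0.21) = 0.4728
Sum ≈ 2.0633 → 2.0633 bits.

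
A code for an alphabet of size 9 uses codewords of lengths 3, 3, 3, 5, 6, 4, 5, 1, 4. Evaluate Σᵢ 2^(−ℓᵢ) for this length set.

1.078125

With common denominator 2^6 = 64: Σ 2^(−ℓᵢ) = 8/64 + 8/64 + 8/64 + 2/64 + 1/64 + 4/64 + 2/64 + 32/64 + 4/64 = 69/64 = 1.078125.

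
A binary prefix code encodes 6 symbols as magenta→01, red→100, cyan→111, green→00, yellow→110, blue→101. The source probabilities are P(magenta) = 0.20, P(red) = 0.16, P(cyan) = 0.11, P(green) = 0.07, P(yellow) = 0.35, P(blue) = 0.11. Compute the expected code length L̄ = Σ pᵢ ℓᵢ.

L̄ = Σ pᵢ·ℓᵢ = 0.20·2 + 0.16·3 + 0.11·3 + 0.07·2 + 0.35·3 + 0.11·3 = 2.73 bits/symbol.

2.73 bits/symbol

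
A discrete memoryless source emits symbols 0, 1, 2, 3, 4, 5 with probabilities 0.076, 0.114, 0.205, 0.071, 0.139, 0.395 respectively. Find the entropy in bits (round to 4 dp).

2.3044 bits

H = −Σ pᵢ log₂ pᵢ.
−0.076·log₂(0.076) = 0.2826
−0.114·log₂(0.114) = 0.3571
−0.205·log₂(0.205) = 0.4687
−0.071·log₂(0.071) = 0.2709
−0.139·log₂(0.139) = 0.3957
−0.395·log₂(0.395) = 0.5293
Sum ≈ 2.3044 → 2.3044 bits.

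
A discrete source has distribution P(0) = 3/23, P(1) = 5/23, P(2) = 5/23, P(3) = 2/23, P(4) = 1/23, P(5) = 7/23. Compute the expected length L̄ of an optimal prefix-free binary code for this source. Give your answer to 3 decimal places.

2.391 bits/symbol

Repeatedly combine the two least-probable nodes; the expected code length is the sum of the merged weights.
merge 1/23 + 2/23 → 3/23
merge 3/23 + 3/23 → 6/23
merge 5/23 + 5/23 → 10/23
merge 6/23 + 7/23 → 13/23
merge 10/23 + 13/23 → 1
L = 3/23 + 6/23 + 10/23 + 13/23 + 1 = 55/23 ≈ 2.391 bits/symbol.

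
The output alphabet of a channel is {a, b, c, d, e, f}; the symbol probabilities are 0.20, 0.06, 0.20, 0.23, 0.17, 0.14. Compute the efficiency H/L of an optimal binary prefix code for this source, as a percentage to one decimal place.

Entropy H = −Σ p log₂ p ≈ 2.4917 bits.
Huffman merges: 3/50+7/50→1/5; 17/100+1/5→37/100; 1/5+1/5→2/5; 23/100+37/100→3/5; 2/5+3/5→1. L = 257/100 ≈ 2.5700.
Efficiency = H/L = 2.4917/2.5700 = 97.0%.

97.0%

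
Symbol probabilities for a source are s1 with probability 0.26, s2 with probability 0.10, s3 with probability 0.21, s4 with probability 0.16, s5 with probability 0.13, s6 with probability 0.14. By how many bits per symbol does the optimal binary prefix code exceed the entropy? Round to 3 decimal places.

Entropy H = −Σ p log₂ p ≈ 2.5131 bits.
Huffman merges: 1/10+13/100→23/100; 7/50+4/25→3/10; 21/100+23/100→11/25; 13/50+3/10→14/25; 11/25+14/25→1. L = 253/100 ≈ 2.5300.
L − H = 2.5300 − 2.5131 = 0.017 bits.

0.017 bits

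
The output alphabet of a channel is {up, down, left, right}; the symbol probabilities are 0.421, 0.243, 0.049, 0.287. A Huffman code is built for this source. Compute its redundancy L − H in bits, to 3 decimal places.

Entropy H = −Σ p log₂ p ≈ 1.7515 bits.
Huffman merges: 49/1000+243/1000→73/250; 287/1000+73/250→579/1000; 421/1000+579/1000→1. L = 1871/1000 ≈ 1.8710.
L − H = 1.8710 − 1.7515 = 0.120 bits.

0.120 bits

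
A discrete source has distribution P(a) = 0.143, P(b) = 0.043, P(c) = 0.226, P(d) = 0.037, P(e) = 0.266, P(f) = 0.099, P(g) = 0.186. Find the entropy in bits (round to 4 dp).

H = −Σ pᵢ log₂ pᵢ.
−0.143·log₂(0.143) = 0.4012
−0.043·log₂(0.043) = 0.1952
−0.226·log₂(0.226) = 0.4849
−0.037·log₂(0.037) = 0.1760
−0.266·log₂(0.266) = 0.5082
−0.099·log₂(0.099) = 0.3303
−0.186·log₂(0.186) = 0.4514
Sum ≈ 2.5472 → 2.5472 bits.

2.5472 bits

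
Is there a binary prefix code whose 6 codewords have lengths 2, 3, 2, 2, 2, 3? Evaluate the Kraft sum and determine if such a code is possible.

1.25; no

With common denominator 2^3 = 8: Σ 2^(−ℓᵢ) = 2/8 + 1/8 + 2/8 + 2/8 + 2/8 + 1/8 = 10/8 = 1.25.
Kraft's inequality requires Σ ≤ 1; here Σ = 1.25 > 1, so no such prefix code exists.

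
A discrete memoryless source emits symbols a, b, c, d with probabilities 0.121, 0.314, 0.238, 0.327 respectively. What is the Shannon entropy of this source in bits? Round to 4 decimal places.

H = −Σ pᵢ log₂ pᵢ.
−0.121·log₂(0.121) = 0.3687
−0.314·log₂(0.314) = 0.5247
−0.238·log₂(0.238) = 0.4929
−0.327·log₂(0.327) = 0.5273
Sum ≈ 1.9136 → 1.9136 bits.

1.9136 bits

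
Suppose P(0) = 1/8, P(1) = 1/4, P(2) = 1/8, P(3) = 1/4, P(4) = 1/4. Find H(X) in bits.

Each probability is a power of 1/2, so log₂(1/p) is an integer.
H = Σ p·log₂(1/p) = 1/8·3 + 1/4·2 + 1/8·3 + 1/4·2 + 1/4·2 = 2.25 bits.

2.25 bits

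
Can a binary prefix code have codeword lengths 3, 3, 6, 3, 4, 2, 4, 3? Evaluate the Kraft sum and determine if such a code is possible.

With common denominator 2^6 = 64: Σ 2^(−ℓᵢ) = 8/64 + 8/64 + 1/64 + 8/64 + 4/64 + 16/64 + 4/64 + 8/64 = 57/64 = 0.890625.
Kraft's inequality requires Σ ≤ 1; here Σ = 0.890625 ≤ 1, so such a prefix code exists.

0.890625; yes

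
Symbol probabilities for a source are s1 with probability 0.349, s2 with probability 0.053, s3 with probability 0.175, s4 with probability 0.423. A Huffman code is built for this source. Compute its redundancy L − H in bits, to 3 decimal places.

0.085 bits

Entropy H = −Σ p log₂ p ≈ 1.7197 bits.
Huffman merges: 53/1000+7/40→57/250; 57/250+349/1000→577/1000; 423/1000+577/1000→1. L = 361/200 ≈ 1.8050.
L − H = 1.8050 − 1.7197 = 0.085 bits.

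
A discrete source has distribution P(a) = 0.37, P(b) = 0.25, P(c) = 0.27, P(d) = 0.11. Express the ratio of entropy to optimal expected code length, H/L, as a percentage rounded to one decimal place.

Entropy H = −Σ p log₂ p ≈ 1.8910 bits.
Huffman merges: 11/100+1/4→9/25; 27/100+9/25→63/100; 37/100+63/100→1. L = 199/100 ≈ 1.9900.
Efficiency = H/L = 1.8910/1.9900 = 95.0%.

95.0%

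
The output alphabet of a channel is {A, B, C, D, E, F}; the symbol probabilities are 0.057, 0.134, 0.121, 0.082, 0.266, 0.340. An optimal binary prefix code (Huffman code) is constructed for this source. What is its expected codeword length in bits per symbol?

Repeatedly combine the two least-probable nodes; the expected code length is the sum of the merged weights.
merge 57/1000 + 41/500 → 139/1000
merge 121/1000 + 67/500 → 51/200
merge 139/1000 + 51/200 → 197/500
merge 133/500 + 17/50 → 303/500
merge 197/500 + 303/500 → 1
L = 139/1000 + 51/200 + 197/500 + 303/500 + 1 = 1197/500 = 2.394 bits/symbol.

2.394 bits/symbol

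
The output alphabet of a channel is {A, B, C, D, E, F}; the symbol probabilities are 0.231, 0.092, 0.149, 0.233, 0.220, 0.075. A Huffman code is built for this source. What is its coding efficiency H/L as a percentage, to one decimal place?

Entropy H = −Σ p log₂ p ≈ 2.4648 bits.
Huffman merges: 3/40+23/250→167/1000; 149/1000+167/1000→79/250; 11/50+231/1000→451/1000; 233/1000+79/250→549/1000; 451/1000+549/1000→1. L = 2483/1000 ≈ 2.4830.
Efficiency = H/L = 2.4648/2.4830 = 99.3%.

99.3%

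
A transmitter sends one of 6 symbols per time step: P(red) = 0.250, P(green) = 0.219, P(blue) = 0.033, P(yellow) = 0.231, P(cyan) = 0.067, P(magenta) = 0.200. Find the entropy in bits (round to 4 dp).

H = −Σ pᵢ log₂ pᵢ.
−0.250·log₂(0.250) = 0.5000
−0.219·log₂(0.219) = 0.4798
−0.033·log₂(0.033) = 0.1624
−0.231·log₂(0.231) = 0.4883
−0.067·log₂(0.067) = 0.2613
−0.200·log₂(0.200) = 0.4644
Sum ≈ 2.3562 → 2.3562 bits.

2.3562 bits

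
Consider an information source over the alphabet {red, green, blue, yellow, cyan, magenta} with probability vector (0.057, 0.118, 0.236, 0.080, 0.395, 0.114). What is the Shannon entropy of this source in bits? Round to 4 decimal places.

2.2690 bits

H = −Σ pᵢ log₂ pᵢ.
−0.057·log₂(0.057) = 0.2356
−0.118·log₂(0.118) = 0.3638
−0.236·log₂(0.236) = 0.4916
−0.080·log₂(0.080) = 0.2915
−0.395·log₂(0.395) = 0.5293
−0.114·log₂(0.114) = 0.3571
Sum ≈ 2.2690 → 2.2690 bits.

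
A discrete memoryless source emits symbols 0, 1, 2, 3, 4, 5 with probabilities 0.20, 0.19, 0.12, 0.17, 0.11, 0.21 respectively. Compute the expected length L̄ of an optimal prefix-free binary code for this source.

2.59 bits/symbol

Repeatedly combine the two least-probable nodes; the expected code length is the sum of the merged weights.
merge 11/100 + 3/25 → 23/100
merge 17/100 + 19/100 → 9/25
merge 1/5 + 21/100 → 41/100
merge 23/100 + 9/25 → 59/100
merge 41/100 + 59/100 → 1
L = 23/100 + 9/25 + 41/100 + 59/100 + 1 = 259/100 = 2.59 bits/symbol.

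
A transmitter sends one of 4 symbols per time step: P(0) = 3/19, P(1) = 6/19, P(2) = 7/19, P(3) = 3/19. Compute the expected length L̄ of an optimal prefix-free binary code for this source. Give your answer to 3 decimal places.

1.947 bits/symbol

Repeatedly combine the two least-probable nodes; the expected code length is the sum of the merged weights.
merge 3/19 + 3/19 → 6/19
merge 6/19 + 6/19 → 12/19
merge 7/19 + 12/19 → 1
L = 6/19 + 12/19 + 1 = 37/19 ≈ 1.947 bits/symbol.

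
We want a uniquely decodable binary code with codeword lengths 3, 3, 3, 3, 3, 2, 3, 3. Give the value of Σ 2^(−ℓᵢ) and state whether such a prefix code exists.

With common denominator 2^3 = 8: Σ 2^(−ℓᵢ) = 1/8 + 1/8 + 1/8 + 1/8 + 1/8 + 2/8 + 1/8 + 1/8 = 9/8 = 1.125.
Kraft's inequality requires Σ ≤ 1; here Σ = 1.125 > 1, so no such prefix code exists.

1.125; no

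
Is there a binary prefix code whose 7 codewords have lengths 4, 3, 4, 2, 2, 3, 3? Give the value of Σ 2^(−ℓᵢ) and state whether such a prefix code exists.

With common denominator 2^4 = 16: Σ 2^(−ℓᵢ) = 1/16 + 2/16 + 1/16 + 4/16 + 4/16 + 2/16 + 2/16 = 16/16 = 1.
Kraft's inequality requires Σ ≤ 1; here Σ = 1 ≤ 1, so such a prefix code exists.

1; yes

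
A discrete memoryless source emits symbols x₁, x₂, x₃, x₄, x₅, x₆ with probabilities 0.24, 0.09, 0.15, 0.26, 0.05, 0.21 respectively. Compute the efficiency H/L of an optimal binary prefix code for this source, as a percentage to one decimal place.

Entropy H = −Σ p log₂ p ≈ 2.4115 bits.
Huffman merges: 1/20+9/100→7/50; 7/50+3/20→29/100; 21/100+6/25→9/20; 13/50+29/100→11/20; 9/20+11/20→1. L = 243/100 ≈ 2.4300.
Efficiency = H/L = 2.4115/2.4300 = 99.2%.

99.2%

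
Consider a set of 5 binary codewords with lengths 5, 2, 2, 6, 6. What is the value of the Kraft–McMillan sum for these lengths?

0.5625

With common denominator 2^6 = 64: Σ 2^(−ℓᵢ) = 2/64 + 16/64 + 16/64 + 1/64 + 1/64 = 36/64 = 0.5625.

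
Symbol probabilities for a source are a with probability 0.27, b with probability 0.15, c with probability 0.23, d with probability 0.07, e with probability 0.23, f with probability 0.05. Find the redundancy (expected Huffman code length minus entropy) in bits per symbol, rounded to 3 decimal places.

0.009 bits

Entropy H = −Σ p log₂ p ≈ 2.3806 bits.
Huffman merges: 1/20+7/100→3/25; 3/25+3/20→27/100; 23/100+23/100→23/50; 27/100+27/100→27/50; 23/50+27/50→1. L = 239/100 ≈ 2.3900.
L − H = 2.3900 − 2.3806 = 0.009 bits.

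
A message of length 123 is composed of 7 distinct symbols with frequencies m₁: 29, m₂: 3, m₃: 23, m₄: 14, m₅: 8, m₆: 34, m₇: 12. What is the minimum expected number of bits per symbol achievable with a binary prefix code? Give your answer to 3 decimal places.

Probabilities are the counts divided by 123.
Repeatedly combine the two least-probable nodes; the expected code length is the sum of the merged weights.
merge 1/41 + 8/123 → 11/123
merge 11/123 + 4/41 → 23/123
merge 14/123 + 23/123 → 37/123
merge 23/123 + 29/123 → 52/123
merge 34/123 + 37/123 → 71/123
merge 52/123 + 71/123 → 1
L = 11/123 + 23/123 + 37/123 + 52/123 + 71/123 + 1 = 317/123 ≈ 2.577 bits/symbol.

2.577 bits/symbol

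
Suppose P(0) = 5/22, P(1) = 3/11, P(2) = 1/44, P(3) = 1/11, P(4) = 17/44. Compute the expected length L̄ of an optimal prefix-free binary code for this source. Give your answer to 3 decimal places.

2.068 bits/symbol

Repeatedly combine the two least-probable nodes; the expected code length is the sum of the merged weights.
merge 1/44 + 1/11 → 5/44
merge 5/44 + 5/22 → 15/44
merge 3/11 + 15/44 → 27/44
merge 17/44 + 27/44 → 1
L = 5/44 + 15/44 + 27/44 + 1 = 91/44 ≈ 2.068 bits/symbol.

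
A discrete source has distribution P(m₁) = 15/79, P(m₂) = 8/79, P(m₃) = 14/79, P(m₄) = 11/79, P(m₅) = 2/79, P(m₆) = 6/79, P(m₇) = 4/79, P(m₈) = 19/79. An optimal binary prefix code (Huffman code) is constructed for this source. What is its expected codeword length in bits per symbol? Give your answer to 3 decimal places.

2.797 bits/symbol

Repeatedly combine the two least-probable nodes; the expected code length is the sum of the merged weights.
merge 2/79 + 4/79 → 6/79
merge 6/79 + 6/79 → 12/79
merge 8/79 + 11/79 → 19/79
merge 12/79 + 14/79 → 26/79
merge 15/79 + 19/79 → 34/79
merge 19/79 + 26/79 → 45/79
merge 34/79 + 45/79 → 1
L = 6/79 + 12/79 + 19/79 + 26/79 + 34/79 + 45/79 + 1 = 221/79 ≈ 2.797 bits/symbol.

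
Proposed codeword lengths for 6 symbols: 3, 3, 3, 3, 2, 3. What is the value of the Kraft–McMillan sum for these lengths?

With common denominator 2^3 = 8: Σ 2^(−ℓᵢ) = 1/8 + 1/8 + 1/8 + 1/8 + 2/8 + 1/8 = 7/8 = 0.875.

0.875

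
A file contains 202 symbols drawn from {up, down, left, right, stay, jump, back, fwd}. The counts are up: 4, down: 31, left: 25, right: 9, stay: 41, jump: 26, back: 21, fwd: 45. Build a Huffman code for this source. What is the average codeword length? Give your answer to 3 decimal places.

2.807 bits/symbol

Probabilities are the counts divided by 202.
Repeatedly combine the two least-probable nodes; the expected code length is the sum of the merged weights.
merge 2/101 + 9/202 → 13/202
merge 13/202 + 21/202 → 17/101
merge 25/202 + 13/101 → 51/202
merge 31/202 + 17/101 → 65/202
merge 41/202 + 45/202 → 43/101
merge 51/202 + 65/202 → 58/101
merge 43/101 + 58/101 → 1
L = 13/202 + 17/101 + 51/202 + 65/202 + 43/101 + 58/101 + 1 = 567/202 ≈ 2.807 bits/symbol.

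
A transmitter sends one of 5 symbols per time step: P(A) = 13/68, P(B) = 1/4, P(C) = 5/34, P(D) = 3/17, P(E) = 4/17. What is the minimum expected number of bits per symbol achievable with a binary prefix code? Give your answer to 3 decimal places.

2.324 bits/symbol

Repeatedly combine the two least-probable nodes; the expected code length is the sum of the merged weights.
merge 5/34 + 3/17 → 11/34
merge 13/68 + 4/17 → 29/68
merge 1/4 + 11/34 → 39/68
merge 29/68 + 39/68 → 1
L = 11/34 + 29/68 + 39/68 + 1 = 79/34 ≈ 2.324 bits/symbol.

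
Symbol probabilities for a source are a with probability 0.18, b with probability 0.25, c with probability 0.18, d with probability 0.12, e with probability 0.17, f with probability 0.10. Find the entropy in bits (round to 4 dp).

2.5245 bits

H = −Σ pᵢ log₂ pᵢ.
−0.18·log₂(0.18) = 0.4453
−0.25·log₂(0.25) = 0.5000
−0.18·log₂(0.18) = 0.4453
−0.12·log₂(0.12) = 0.3671
−0.17·log₂(0.17) = 0.4346
−0.10·log₂(0.10) = 0.3322
Sum ≈ 2.5245 → 2.5245 bits.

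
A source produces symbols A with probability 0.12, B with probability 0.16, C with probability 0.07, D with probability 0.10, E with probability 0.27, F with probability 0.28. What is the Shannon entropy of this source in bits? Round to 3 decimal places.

2.415 bits

H = −Σ pᵢ log₂ pᵢ.
−0.12·log₂(0.12) = 0.3671
−0.16·log₂(0.16) = 0.4230
−0.07·log₂(0.07) = 0.2686
−0.10·log₂(0.10) = 0.3322
−0.27·log₂(0.27) = 0.5100
−0.28·log₂(0.28) = 0.5142
Sum ≈ 2.4151 → 2.415 bits.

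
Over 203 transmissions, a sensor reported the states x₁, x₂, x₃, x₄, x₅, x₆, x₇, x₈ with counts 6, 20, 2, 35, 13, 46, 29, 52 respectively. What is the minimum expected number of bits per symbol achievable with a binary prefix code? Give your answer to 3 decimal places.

Probabilities are the counts divided by 203.
Repeatedly combine the two least-probable nodes; the expected code length is the sum of the merged weights.
merge 2/203 + 6/203 → 8/203
merge 8/203 + 13/203 → 3/29
merge 20/203 + 3/29 → 41/203
merge 1/7 + 5/29 → 64/203
merge 41/203 + 46/203 → 3/7
merge 52/203 + 64/203 → 4/7
merge 3/7 + 4/7 → 1
L = 8/203 + 3/29 + 41/203 + 64/203 + 3/7 + 4/7 + 1 = 540/203 ≈ 2.660 bits/symbol.

2.660 bits/symbol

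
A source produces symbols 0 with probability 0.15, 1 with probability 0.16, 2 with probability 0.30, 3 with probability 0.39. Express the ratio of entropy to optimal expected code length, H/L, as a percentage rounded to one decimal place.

98.1%

Entropy H = −Σ p log₂ p ≈ 1.8844 bits.
Huffman merges: 3/20+4/25→31/100; 3/10+31/100→61/100; 39/100+61/100→1. L = 48/25 ≈ 1.9200.
Efficiency = H/L = 1.8844/1.9200 = 98.1%.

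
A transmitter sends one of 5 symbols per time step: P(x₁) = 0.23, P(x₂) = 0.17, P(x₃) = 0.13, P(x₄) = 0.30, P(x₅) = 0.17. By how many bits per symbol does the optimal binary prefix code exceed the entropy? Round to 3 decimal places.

0.039 bits

Entropy H = −Σ p log₂ p ≈ 2.2606 bits.
Huffman merges: 13/100+17/100→3/10; 17/100+23/100→2/5; 3/10+3/10→3/5; 2/5+3/5→1. L = 23/10 ≈ 2.3000.
L − H = 2.3000 − 2.2606 = 0.039 bits.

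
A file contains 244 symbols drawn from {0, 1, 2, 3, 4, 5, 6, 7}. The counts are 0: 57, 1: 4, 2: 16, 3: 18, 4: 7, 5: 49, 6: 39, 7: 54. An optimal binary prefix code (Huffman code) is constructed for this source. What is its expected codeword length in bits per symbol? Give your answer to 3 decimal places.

Probabilities are the counts divided by 244.
Repeatedly combine the two least-probable nodes; the expected code length is the sum of the merged weights.
merge 1/61 + 7/244 → 11/244
merge 11/244 + 4/61 → 27/244
merge 9/122 + 27/244 → 45/244
merge 39/244 + 45/244 → 21/61
merge 49/244 + 27/122 → 103/244
merge 57/244 + 21/61 → 141/244
merge 103/244 + 141/244 → 1
L = 11/244 + 27/244 + 45/244 + 21/61 + 103/244 + 141/244 + 1 = 655/244 ≈ 2.684 bits/symbol.

2.684 bits/symbol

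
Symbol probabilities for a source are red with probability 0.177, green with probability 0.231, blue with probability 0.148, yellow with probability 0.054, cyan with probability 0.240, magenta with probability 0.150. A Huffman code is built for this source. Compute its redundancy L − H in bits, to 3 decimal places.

Entropy H = −Σ p log₂ p ≈ 2.4705 bits.
Huffman merges: 27/500+37/250→101/500; 3/20+177/1000→327/1000; 101/500+231/1000→433/1000; 6/25+327/1000→567/1000; 433/1000+567/1000→1. L = 2529/1000 ≈ 2.5290.
L − H = 2.5290 − 2.4705 = 0.058 bits.

0.058 bits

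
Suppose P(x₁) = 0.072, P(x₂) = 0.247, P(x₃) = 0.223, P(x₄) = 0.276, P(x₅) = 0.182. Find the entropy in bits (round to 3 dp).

H = −Σ pᵢ log₂ pᵢ.
−0.072·log₂(0.072) = 0.2733
−0.247·log₂(0.247) = 0.4983
−0.223·log₂(0.223) = 0.4828
−0.276·log₂(0.276) = 0.5126
−0.182·log₂(0.182) = 0.4474
Sum ≈ 2.2143 → 2.214 bits.

2.214 bits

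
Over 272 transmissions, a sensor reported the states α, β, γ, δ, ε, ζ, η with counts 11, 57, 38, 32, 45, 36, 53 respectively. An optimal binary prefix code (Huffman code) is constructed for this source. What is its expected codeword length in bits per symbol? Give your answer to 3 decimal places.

2.754 bits/symbol

Probabilities are the counts divided by 272.
Repeatedly combine the two least-probable nodes; the expected code length is the sum of the merged weights.
merge 11/272 + 2/17 → 43/272
merge 9/68 + 19/136 → 37/136
merge 43/272 + 45/272 → 11/34
merge 53/272 + 57/272 → 55/136
merge 37/136 + 11/34 → 81/136
merge 55/136 + 81/136 → 1
L = 43/272 + 37/136 + 11/34 + 55/136 + 81/136 + 1 = 749/272 ≈ 2.754 bits/symbol.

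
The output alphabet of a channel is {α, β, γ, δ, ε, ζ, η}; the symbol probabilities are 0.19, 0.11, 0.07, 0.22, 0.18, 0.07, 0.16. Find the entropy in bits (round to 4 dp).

2.6915 bits

H = −Σ pᵢ log₂ pᵢ.
−0.19·log₂(0.19) = 0.4552
−0.11·log₂(0.11) = 0.3503
−0.07·log₂(0.07) = 0.2686
−0.22·log₂(0.22) = 0.4806
−0.18·log₂(0.18) = 0.4453
−0.07·log₂(0.07) = 0.2686
−0.16·log₂(0.16) = 0.4230
Sum ≈ 2.6915 → 2.6915 bits.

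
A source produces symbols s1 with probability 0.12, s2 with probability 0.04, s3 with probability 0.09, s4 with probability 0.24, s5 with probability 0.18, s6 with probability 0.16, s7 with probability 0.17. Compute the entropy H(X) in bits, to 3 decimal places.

2.663 bits

H = −Σ pᵢ log₂ pᵢ.
−0.12·log₂(0.12) = 0.3671
−0.04·log₂(0.04) = 0.1858
−0.09·log₂(0.09) = 0.3127
−0.24·log₂(0.24) = 0.4941
−0.18·log₂(0.18) = 0.4453
−0.16·log₂(0.16) = 0.4230
−0.17·log₂(0.17) = 0.4346
Sum ≈ 2.6625 → 2.663 bits.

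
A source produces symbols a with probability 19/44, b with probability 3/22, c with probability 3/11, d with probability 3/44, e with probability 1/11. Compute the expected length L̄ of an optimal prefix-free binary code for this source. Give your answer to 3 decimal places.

2.023 bits/symbol

Repeatedly combine the two least-probable nodes; the expected code length is the sum of the merged weights.
merge 3/44 + 1/11 → 7/44
merge 3/22 + 7/44 → 13/44
merge 3/11 + 13/44 → 25/44
merge 19/44 + 25/44 → 1
L = 7/44 + 13/44 + 25/44 + 1 = 89/44 ≈ 2.023 bits/symbol.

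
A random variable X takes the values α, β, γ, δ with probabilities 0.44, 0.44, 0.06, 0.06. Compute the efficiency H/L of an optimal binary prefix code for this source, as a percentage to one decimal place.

Entropy H = −Σ p log₂ p ≈ 1.5294 bits.
Huffman merges: 3/50+3/50→3/25; 3/25+11/25→14/25; 11/25+14/25→1. L = 42/25 ≈ 1.6800.
Efficiency = H/L = 1.5294/1.6800 = 91.0%.

91.0%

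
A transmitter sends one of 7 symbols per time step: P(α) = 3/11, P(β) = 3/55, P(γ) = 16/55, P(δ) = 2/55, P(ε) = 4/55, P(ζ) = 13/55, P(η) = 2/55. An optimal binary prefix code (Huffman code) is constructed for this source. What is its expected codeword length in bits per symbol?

Repeatedly combine the two least-probable nodes; the expected code length is the sum of the merged weights.
merge 2/55 + 2/55 → 4/55
merge 3/55 + 4/55 → 7/55
merge 4/55 + 7/55 → 1/5
merge 1/5 + 13/55 → 24/55
merge 3/11 + 16/55 → 31/55
merge 24/55 + 31/55 → 1
L = 4/55 + 7/55 + 1/5 + 24/55 + 31/55 + 1 = 12/5 = 2.4 bits/symbol.

2.4 bits/symbol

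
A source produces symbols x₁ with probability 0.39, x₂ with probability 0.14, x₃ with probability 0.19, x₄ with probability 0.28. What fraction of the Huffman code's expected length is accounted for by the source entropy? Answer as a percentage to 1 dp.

Entropy H = −Σ p log₂ p ≈ 1.8964 bits.
Huffman merges: 7/50+19/100→33/100; 7/25+33/100→61/100; 39/100+61/100→1. L = 97/50 ≈ 1.9400.
Efficiency = H/L = 1.8964/1.9400 = 97.8%.

97.8%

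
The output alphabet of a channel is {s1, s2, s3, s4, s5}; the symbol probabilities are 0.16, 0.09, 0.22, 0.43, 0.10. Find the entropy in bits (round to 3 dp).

2.072 bits

H = −Σ pᵢ log₂ pᵢ.
−0.16·log₂(0.16) = 0.4230
−0.09·log₂(0.09) = 0.3127
−0.22·log₂(0.22) = 0.4806
−0.43·log₂(0.43) = 0.5236
−0.10·log₂(0.10) = 0.3322
Sum ≈ 2.0720 → 2.072 bits.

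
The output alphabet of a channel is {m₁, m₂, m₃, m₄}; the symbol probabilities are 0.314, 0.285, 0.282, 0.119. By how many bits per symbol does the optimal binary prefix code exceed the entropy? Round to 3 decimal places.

Entropy H = −Σ p log₂ p ≈ 1.9213 bits.
Huffman merges: 119/1000+141/500→401/1000; 57/200+157/500→599/1000; 401/1000+599/1000→1. L = 2 ≈ 2.0000.
L − H = 2.0000 − 1.9213 = 0.079 bits.

0.079 bits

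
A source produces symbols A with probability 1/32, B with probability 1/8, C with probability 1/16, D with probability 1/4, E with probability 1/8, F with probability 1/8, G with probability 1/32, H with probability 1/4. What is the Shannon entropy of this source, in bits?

Each probability is a power of 1/2, so log₂(1/p) is an integer.
H = Σ p·log₂(1/p) = 1/32·5 + 1/8·3 + 1/16·4 + 1/4·2 + 1/8·3 + 1/8·3 + 1/32·5 + 1/4·2 = 2.6875 bits.

2.6875 bits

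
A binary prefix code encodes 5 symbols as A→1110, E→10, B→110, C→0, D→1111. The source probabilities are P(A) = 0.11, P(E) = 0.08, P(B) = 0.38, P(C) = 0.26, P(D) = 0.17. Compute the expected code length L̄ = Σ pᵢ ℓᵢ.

2.68 bits/symbol

L̄ = Σ pᵢ·ℓᵢ = 0.11·4 + 0.08·2 + 0.38·3 + 0.26·1 + 0.17·4 = 2.68 bits/symbol.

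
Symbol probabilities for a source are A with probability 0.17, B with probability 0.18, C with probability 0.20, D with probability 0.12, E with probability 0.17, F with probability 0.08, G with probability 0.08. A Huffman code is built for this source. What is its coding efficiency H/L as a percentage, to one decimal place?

98.2%

Entropy H = −Σ p log₂ p ≈ 2.7290 bits.
Huffman merges: 2/25+2/25→4/25; 3/25+4/25→7/25; 17/100+17/100→17/50; 9/50+1/5→19/50; 7/25+17/50→31/50; 19/50+31/50→1. L = 139/50 ≈ 2.7800.
Efficiency = H/L = 2.7290/2.7800 = 98.2%.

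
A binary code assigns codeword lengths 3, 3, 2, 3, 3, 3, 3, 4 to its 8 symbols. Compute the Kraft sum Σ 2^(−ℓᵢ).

With common denominator 2^4 = 16: Σ 2^(−ℓᵢ) = 2/16 + 2/16 + 4/16 + 2/16 + 2/16 + 2/16 + 2/16 + 1/16 = 17/16 = 1.0625.

1.0625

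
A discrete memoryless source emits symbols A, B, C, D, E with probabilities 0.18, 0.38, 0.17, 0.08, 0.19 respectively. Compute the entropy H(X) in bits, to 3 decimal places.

H = −Σ pᵢ log₂ pᵢ.
−0.18·log₂(0.18) = 0.4453
−0.38·log₂(0.38) = 0.5305
−0.17·log₂(0.17) = 0.4346
−0.08·log₂(0.08) = 0.2915
−0.19·log₂(0.19) = 0.4552
Sum ≈ 2.1571 → 2.157 bits.

2.157 bits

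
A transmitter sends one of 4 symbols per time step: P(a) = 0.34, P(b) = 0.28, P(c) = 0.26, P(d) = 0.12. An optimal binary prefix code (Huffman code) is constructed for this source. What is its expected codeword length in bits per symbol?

2 bits/symbol

Repeatedly combine the two least-probable nodes; the expected code length is the sum of the merged weights.
merge 3/25 + 13/50 → 19/50
merge 7/25 + 17/50 → 31/50
merge 19/50 + 31/50 → 1
L = 19/50 + 31/50 + 1 = 2 bits/symbol.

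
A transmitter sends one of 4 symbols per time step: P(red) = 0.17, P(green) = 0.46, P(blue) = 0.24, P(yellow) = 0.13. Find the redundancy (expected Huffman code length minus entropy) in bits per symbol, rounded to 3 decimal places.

0.013 bits

Entropy H = −Σ p log₂ p ≈ 1.8267 bits.
Huffman merges: 13/100+17/100→3/10; 6/25+3/10→27/50; 23/50+27/50→1. L = 46/25 ≈ 1.8400.
L − H = 1.8400 − 1.8267 = 0.013 bits.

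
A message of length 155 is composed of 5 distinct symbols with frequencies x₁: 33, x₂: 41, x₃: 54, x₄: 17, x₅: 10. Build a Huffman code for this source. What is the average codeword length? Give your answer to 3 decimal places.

Probabilities are the counts divided by 155.
Repeatedly combine the two least-probable nodes; the expected code length is the sum of the merged weights.
merge 2/31 + 17/155 → 27/155
merge 27/155 + 33/155 → 12/31
merge 41/155 + 54/155 → 19/31
merge 12/31 + 19/31 → 1
L = 27/155 + 12/31 + 19/31 + 1 = 337/155 ≈ 2.174 bits/symbol.

2.174 bits/symbol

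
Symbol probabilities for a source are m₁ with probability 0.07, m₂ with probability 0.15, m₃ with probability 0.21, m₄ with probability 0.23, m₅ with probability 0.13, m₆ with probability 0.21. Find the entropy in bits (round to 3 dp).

H = −Σ pᵢ log₂ pᵢ.
−0.07·log₂(0.07) = 0.2686
−0.15·log₂(0.15) = 0.4105
−0.21·log₂(0.21) = 0.4728
−0.23·log₂(0.23) = 0.4877
−0.13·log₂(0.13) = 0.3826
−0.21·log₂(0.21) = 0.4728
Sum ≈ 2.4951 → 2.495 bits.

2.495 bits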